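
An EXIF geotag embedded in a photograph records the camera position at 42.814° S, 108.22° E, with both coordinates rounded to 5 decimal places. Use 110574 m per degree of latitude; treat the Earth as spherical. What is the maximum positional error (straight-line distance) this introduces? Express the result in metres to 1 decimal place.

Rounding to 5 decimal places leaves each coordinate within ±5e-06° of the true value.
Latitude error → 5e-06 × 110574 = 0.55287 m along the meridian.
Longitude error → 5e-06 × 110574 × cos 42.814° = 5e-06 × 110574 × 0.7336 ≈ 0.405565 m.
Worst case both components are at the extreme and orthogonal: √(0.55287² + 0.405565²) ≈ 0.685674 m.

0.7 metres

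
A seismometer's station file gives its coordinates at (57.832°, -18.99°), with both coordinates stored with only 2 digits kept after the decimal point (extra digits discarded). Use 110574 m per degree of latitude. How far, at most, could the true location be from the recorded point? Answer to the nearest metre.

Truncating at 2 decimal places can drop up to a full unit in the last place, so each coordinate may be off by as much as 0.01°.
North–south component: 0.01° × 110574 = 1105.74 m.
East–west component at 57.832°: 0.01° × 110574 × cos 57.832° ≈ 0.01 × 58870 ≈ 588.7 m.
The two errors are perpendicular, so the maximum displacement is √(1105.74² + 588.7²) ≈ 1252.69 m.

1253 metres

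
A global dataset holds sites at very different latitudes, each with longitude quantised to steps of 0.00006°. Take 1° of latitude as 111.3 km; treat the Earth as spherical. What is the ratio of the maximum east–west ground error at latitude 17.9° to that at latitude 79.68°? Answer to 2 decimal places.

With a 0.00006° grid the true value lies within half a step, ±0.00006°/2 = ±3e-05°, of the stored one.
Error at 17.9° = 3e-05° × 111300 × cos 17.9° ≈ 3.339 × 0.9516 = 3.1774 m.
Error at 79.68° = 3e-05° × 111300 × cos 79.68° ≈ 3.339 × 0.1791 = 0.59817 m.
The ratio reduces to cos 17.9° / cos 79.68° = 0.9516/0.1791 ≈ 5.3118.

5.31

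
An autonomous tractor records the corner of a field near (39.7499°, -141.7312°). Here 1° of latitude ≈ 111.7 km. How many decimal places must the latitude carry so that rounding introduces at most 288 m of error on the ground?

3 decimal places

One degree of latitude covers 111700 m.
N decimal places → at most half a unit in the last place, 0.5 × 10⁻ᴺ° = 111700/2 × 10⁻ᴺ m.
Setting 55850 × 10⁻ᴺ ≤ 288 gives 10ᴺ ≥ 193.9, i.e. N ≥ 2.29.
N = 2 would give 558 m (too coarse); N = 3 gives 55.9 m ≤ 288 m.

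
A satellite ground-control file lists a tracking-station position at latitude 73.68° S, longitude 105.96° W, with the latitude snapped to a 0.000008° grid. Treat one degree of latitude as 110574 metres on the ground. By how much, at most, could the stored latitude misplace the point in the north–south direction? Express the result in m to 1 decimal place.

0.4 m

With a 0.000008° grid the true value lies within half a step, ±0.000008°/2 = ±4e-06°, of the stored one.
North–south distance: 4e-06° × 110574 m/° = 0.442296 m.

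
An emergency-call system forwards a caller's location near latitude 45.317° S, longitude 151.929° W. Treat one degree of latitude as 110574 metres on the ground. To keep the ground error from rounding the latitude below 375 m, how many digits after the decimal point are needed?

3

One degree of latitude covers 110574 m.
N decimal places → at most half a unit in the last place, 0.5 × 10⁻ᴺ° = 110574/2 × 10⁻ᴺ m.
Setting 55287 × 10⁻ᴺ ≤ 375 gives 10ᴺ ≥ 147.4, i.e. N ≥ 2.17.
So 3 decimal places suffice (55.3 m); 2 would allow up to 553 m.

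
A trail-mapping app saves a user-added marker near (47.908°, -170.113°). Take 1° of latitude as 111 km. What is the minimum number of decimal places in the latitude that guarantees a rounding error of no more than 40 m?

One degree of latitude covers 111000 m.
Rounding to N decimal places gives at most 0.5 × 10⁻ᴺ degrees of error, i.e. 0.5 × 10⁻ᴺ × 111000 m.
Need 0.5 × 111000 × 10⁻ᴺ ≤ 40 → 10⁻ᴺ ≤ 7.207e-04, so N ≥ 3.14.
So 4 decimal places suffice (5.55 m); 3 would allow up to 55.5 m.

4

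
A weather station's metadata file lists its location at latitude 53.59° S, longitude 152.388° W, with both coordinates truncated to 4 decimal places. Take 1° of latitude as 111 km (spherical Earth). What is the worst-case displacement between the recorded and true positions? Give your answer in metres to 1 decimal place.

12.9 metres

Truncating at 4 decimal places can drop up to a full unit in the last place, so each coordinate may be off by as much as 0.0001°.
N–S: 0.0001° × 111000 m/° = 11.1 m.
Longitude error → 0.0001 × 111000 × cos 53.59° = 0.0001 × 111000 × 0.5936 ≈ 6.58851 m.
Worst case both components are at the extreme and orthogonal: √(11.1² + 6.58851²) ≈ 12.9081 m.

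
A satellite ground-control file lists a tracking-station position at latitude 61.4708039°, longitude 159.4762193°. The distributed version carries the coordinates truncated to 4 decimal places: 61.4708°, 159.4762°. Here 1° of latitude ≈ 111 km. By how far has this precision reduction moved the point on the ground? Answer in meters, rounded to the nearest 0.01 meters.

1.11 meters

The latitude changed by +0.0000039° and the longitude by +0.0000193°.
N–S: 0.0000039° × 111000 m/° = 0.4329 m.
East–west at this latitude: 0.0000193° × 111000 × cos 61.4708° ≈ 0.0000193 × 53014.3 = 1.02318 m.
Combined displacement = (0.4329² + 1.02318²)^½ ≈ 1.11099 m.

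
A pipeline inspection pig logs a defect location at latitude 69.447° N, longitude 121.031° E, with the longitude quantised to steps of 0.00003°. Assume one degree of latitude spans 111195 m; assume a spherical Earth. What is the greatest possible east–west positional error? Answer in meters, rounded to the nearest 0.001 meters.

0.586 meters

With a 0.00003° grid the true value lies within half a step, ±0.00003°/2 = ±1.5e-05°, of the stored one.
One degree of longitude at 69.447° is 111195 × cos 69.447° ≈ 111195 × 0.3511 = 39037.6 m.
Maximum E–W displacement: 1.5e-05 × 39037.6 = 0.585565 m.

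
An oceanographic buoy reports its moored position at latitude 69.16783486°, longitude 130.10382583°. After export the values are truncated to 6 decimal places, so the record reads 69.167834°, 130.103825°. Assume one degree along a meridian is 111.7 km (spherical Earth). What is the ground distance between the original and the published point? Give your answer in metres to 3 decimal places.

0.102 metres

Δlat = 69.16783486 − 69.167834 = +0.00000086°; Δlon = 130.10382583 − 130.103825 = +0.00000083°.
North–south shift: 0.00000086 × 111700 = 0.096062 m.
East–west at this latitude: 0.00000083° × 111700 × cos 69.1678° ≈ 0.00000083 × 39724.1 = 0.032971 m.
Distance: √(0.096062² + 0.032971²) ≈ 0.101563 m.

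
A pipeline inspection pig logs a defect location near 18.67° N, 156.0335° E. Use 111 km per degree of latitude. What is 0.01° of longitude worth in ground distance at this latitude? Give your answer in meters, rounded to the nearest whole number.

1052 meters

0.01° of longitude at 18.67° is 0.01 × 111000 × cos 18.67° ≈ 0.01 × 105159 = 1051.59 m.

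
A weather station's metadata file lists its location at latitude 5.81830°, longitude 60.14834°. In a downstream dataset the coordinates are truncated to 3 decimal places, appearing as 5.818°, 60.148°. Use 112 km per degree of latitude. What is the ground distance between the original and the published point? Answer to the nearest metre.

51 metres

Δlat = 5.81830 − 5.818 = +0.00030°; Δlon = 60.14834 − 60.148 = +0.00034°.
North–south shift: 0.00030 × 112000 = 33.6 m.
E–W at 5.818°: 0.00034° × 112000 × cos 5.818° = 0.00034 × 112000 × 0.9948 ≈ 37.8838 m.
Distance: √(33.6² + 37.8838²) ≈ 50.6374 m.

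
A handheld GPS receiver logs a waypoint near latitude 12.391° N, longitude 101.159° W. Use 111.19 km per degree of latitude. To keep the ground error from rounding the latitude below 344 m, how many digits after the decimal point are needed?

3

One degree of latitude covers 111190 m.
With N decimal places the half-ulp bound is 0.5·10⁻ᴺ°, or 0.5·10⁻ᴺ × 111190 m on the ground.
Need 0.5 × 111190 × 10⁻ᴺ ≤ 344 → 10⁻ᴺ ≤ 6.188e-03, so N ≥ 2.21.
At 2 places the error can reach 556 m, but 3 places keeps it to 55.6 m.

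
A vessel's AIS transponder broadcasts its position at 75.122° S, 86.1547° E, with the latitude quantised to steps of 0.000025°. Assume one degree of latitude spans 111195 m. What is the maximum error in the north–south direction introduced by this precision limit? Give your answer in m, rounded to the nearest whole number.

With a 0.000025° grid the true value lies within half a step, ±0.000025°/2 = ±1.25e-05°, of the stored one.
North–south distance: 1.25e-05° × 111195 m/° = 1.38994 m.

1 m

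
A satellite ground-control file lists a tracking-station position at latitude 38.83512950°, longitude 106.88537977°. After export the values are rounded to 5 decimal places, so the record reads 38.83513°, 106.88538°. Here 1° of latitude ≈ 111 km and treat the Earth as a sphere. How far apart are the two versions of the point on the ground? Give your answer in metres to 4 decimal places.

0.0590 metres

The latitude changed by -0.00000050° and the longitude by -0.00000023°.
North–south shift: -0.00000050 × 111000 = -0.0555 m.
E–W at 38.8351°: -0.00000023° × 111000 × cos 38.8351° = -0.00000023 × 111000 × 0.7790 ≈ -0.0198867 m.
Distance: √(0.0555² + 0.0198867²) ≈ 0.0589553 m.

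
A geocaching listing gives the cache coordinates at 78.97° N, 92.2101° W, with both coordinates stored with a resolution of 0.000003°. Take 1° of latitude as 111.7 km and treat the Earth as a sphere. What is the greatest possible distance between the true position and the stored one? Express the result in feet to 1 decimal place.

With a 0.000003° grid the true value lies within half a step, ±0.000003°/2 = ±1.5e-06°, of the stored one.
Latitude error → 1.5e-06 × 111700 = 0.16755 m along the meridian.
Longitude error → 1.5e-06 × 111700 × cos 78.97° = 1.5e-06 × 111700 × 0.1913 ≈ 0.0320562 m.
The two errors are perpendicular, so the maximum displacement is √(0.16755² + 0.0320562²) ≈ 0.170589 m.
In feet: 0.170589 m ÷ 0.3048 ≈ 0.55968 ft.

0.6 feet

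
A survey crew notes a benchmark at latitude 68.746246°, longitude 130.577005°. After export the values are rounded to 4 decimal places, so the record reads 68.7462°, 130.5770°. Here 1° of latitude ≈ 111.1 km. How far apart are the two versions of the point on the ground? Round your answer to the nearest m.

Δlat = 68.746246 − 68.7462 = +0.000046°; Δlon = 130.577005 − 130.5770 = +0.000005°.
N–S: 0.000046° × 111100 m/° = 5.1106 m.
East–west at this latitude: 0.000005° × 111100 × cos 68.7462° ≈ 0.000005 × 40273.7 = 0.201369 m.
Hypotenuse of the two orthogonal shifts: √(5.1106² + 0.201369²) = 5.11457 m.

5 m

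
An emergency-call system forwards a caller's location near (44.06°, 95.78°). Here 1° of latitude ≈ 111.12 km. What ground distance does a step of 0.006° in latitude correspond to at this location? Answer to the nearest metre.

Along a meridian 0.006° is 0.006 × 111120 = 666.72 m.

667 metres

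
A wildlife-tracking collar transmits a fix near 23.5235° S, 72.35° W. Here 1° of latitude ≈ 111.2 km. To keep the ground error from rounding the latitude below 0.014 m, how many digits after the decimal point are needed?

7

One degree of latitude covers 111200 m.
N decimal places → at most half a unit in the last place, 0.5 × 10⁻ᴺ° = 111200/2 × 10⁻ᴺ m.
Setting 55600 × 10⁻ᴺ ≤ 0.014 gives 10ᴺ ≥ 3.971e+06, i.e. N ≥ 6.60.
At 6 places the error can reach 0.0556 m, but 7 places keeps it to 0.00556 m.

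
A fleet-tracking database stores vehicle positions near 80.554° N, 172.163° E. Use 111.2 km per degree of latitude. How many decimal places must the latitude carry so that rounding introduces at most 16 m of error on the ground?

One degree of latitude covers 111200 m.
N decimal places → at most half a unit in the last place, 0.5 × 10⁻ᴺ° = 111200/2 × 10⁻ᴺ m.
Setting 55600 × 10⁻ᴺ ≤ 16 gives 10ᴺ ≥ 3475, i.e. N ≥ 3.54.
At 3 places the error can reach 55.6 m, but 4 places keeps it to 5.56 m.

4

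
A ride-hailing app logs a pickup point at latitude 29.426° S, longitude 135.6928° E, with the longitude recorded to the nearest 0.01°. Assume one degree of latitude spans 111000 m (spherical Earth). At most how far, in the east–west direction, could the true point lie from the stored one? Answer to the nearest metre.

Rounding to 2 decimal places leaves the longitude within ±0.005° of the true value.
One degree of longitude at 29.426° is 111000 × cos 29.426° ≈ 111000 × 0.8710 = 96680 m.
Maximum E–W displacement: 0.005 × 96680 = 483.4 m.

483 metres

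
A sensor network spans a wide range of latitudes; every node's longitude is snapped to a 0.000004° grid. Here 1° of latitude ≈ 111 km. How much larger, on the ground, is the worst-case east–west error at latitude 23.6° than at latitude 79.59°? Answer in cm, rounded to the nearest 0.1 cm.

16.3 cm

With a 0.000004° grid the true value lies within half a step, ±0.000004°/2 = ±2e-06°, of the stored one.
At 23.6°: 2e-06° × 111000 × cos 23.6° = 2e-06 × 111000 × 0.9164 ≈ 0.20343 m.
Error at 79.59° = 2e-06° × 111000 × cos 79.59° ≈ 0.222 × 0.1807 = 0.040113 m.
Difference: 0.20343 − 0.040113 = 0.16332 m.
That is 0.163319 m = 16.332 cm.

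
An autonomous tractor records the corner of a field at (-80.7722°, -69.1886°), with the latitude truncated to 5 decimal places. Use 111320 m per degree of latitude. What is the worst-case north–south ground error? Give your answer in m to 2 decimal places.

1.11 m

Truncating at 5 decimal places can drop up to a full unit in the last place, so the latitude may be off by as much as 1e-05°.
So the N–S error is at most 1e-05 × 111320 = 1.1132 m.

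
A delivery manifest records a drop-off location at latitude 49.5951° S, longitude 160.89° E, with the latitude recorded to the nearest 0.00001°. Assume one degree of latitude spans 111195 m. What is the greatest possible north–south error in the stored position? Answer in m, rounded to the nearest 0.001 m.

Rounding to 5 decimal places leaves the latitude within ±5e-06° of the true value.
So the N–S error is at most 5e-06 × 111195 = 0.555975 m.

0.556 m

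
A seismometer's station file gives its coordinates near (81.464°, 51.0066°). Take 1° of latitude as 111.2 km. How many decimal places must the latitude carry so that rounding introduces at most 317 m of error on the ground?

One degree of latitude covers 111200 m.
Rounding to N decimal places gives at most 0.5 × 10⁻ᴺ degrees of error, i.e. 0.5 × 10⁻ᴺ × 111200 m.
Need 0.5 × 111200 × 10⁻ᴺ ≤ 317 → 10⁻ᴺ ≤ 5.701e-03, so N ≥ 2.24.
At 2 places the error can reach 556 m, but 3 places keeps it to 55.6 m.

3 decimal places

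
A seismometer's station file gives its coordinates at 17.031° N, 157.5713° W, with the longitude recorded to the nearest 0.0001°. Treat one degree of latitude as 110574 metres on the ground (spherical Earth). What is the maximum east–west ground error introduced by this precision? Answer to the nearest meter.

5 meters

Rounding to 4 decimal places leaves the longitude within ±5e-05° of the true value.
Parallels shrink by cos φ, so at 17.031° a degree of longitude is 110574 × 0.9561 ≈ 105725 m.
So at most 5e-05° × 105725 ≈ 5.28625 m east–west.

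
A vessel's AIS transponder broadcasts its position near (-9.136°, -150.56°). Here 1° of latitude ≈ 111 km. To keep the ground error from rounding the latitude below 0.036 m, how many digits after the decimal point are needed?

One degree of latitude covers 111000 m.
Rounding to N decimal places gives at most 0.5 × 10⁻ᴺ degrees of error, i.e. 0.5 × 10⁻ᴺ × 111000 m.
Setting 55500 × 10⁻ᴺ ≤ 0.036 gives 10ᴺ ≥ 1.542e+06, i.e. N ≥ 6.19.
At 6 places the error can reach 0.0555 m, but 7 places keeps it to 0.00555 m.

7 decimal places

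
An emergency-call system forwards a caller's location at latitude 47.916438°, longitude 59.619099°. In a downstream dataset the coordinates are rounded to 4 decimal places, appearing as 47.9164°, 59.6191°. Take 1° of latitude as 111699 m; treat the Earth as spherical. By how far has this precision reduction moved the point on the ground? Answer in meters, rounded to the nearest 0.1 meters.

4.2 meters

The latitude changed by +0.000038° and the longitude by -0.000001°.
N–S: 0.000038° × 111699 m/° = 4.24456 m.
East–west at this latitude: -0.000001° × 111699 × cos 47.9164° ≈ -0.000001 × 74862.3 = -0.0748623 m.
Distance: √(4.24456² + 0.0748623²) ≈ 4.24522 m.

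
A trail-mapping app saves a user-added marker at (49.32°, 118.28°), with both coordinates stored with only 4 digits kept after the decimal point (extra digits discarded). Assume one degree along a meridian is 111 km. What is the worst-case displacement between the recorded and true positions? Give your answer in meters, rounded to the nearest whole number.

13 meters

Truncating at 4 decimal places can drop up to a full unit in the last place, so each coordinate may be off by as much as 0.0001°.
North–south component: 0.0001° × 111000 = 11.1 m.
E–W at 49.32°: 0.0001° × 111000 × cos 49.32° = 0.0001 × 111000 × 0.6518 ≈ 7.23535 m.
Worst case both components are at the extreme and orthogonal: √(11.1² + 7.23535²) ≈ 13.2499 m.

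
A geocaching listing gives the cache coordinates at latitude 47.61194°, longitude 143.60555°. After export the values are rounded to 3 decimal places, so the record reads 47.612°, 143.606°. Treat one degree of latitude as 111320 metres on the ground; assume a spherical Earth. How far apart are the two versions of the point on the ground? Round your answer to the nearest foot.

Δlat = 47.61194 − 47.612 = -0.00006°; Δlon = 143.60555 − 143.606 = -0.00045°.
N–S: -0.00006° × 111320 m/° = -6.6792 m.
E–W at 47.612°: -0.00045° × 111320 × cos 47.612° = -0.00045 × 111320 × 0.6741 ≈ -33.7708 m.
Distance: √(6.6792² + 33.7708²) ≈ 34.4249 m.
In feet: 34.4249 m ÷ 0.3048 ≈ 112.94 ft.

113 feet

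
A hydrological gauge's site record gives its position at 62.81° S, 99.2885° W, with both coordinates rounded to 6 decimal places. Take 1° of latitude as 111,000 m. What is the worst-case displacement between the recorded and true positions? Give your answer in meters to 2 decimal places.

Rounding to 6 decimal places leaves each coordinate within ±5e-07° of the true value.
North–south component: 5e-07° × 111000 = 0.0555 m.
E–W at 62.81°: 5e-07° × 111000 × cos 62.81° = 5e-07 × 111000 × 0.4569 ≈ 0.0253603 m.
The two errors are perpendicular, so the maximum displacement is √(0.0555² + 0.0253603²) ≈ 0.0610196 m.

0.06 meters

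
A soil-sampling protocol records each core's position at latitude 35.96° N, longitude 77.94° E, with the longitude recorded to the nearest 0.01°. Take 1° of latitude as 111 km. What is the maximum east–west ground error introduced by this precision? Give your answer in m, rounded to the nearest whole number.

449 m

Rounding to 2 decimal places leaves the longitude within ±0.005° of the true value.
One degree of longitude at 35.96° is 111000 × cos 35.96° ≈ 111000 × 0.8094 = 89846.4 m.
Maximum E–W displacement: 0.005 × 89846.4 = 449.232 m.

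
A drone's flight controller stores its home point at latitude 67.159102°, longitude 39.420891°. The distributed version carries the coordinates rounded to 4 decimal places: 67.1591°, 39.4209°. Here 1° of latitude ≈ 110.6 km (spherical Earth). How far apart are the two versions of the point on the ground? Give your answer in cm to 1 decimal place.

44.5 cm

Δlat = 67.159102 − 67.1591 = +0.000002°; Δlon = 39.420891 − 39.4209 = -0.000009°.
North–south shift: 0.000002 × 110600 = 0.2212 m.
E–W at 67.1591°: -0.000009° × 110600 × cos 67.1591° = -0.000009 × 110600 × 0.3882 ≈ -0.386388 m.
Distance: √(0.2212² + 0.386388²) ≈ 0.445225 m.
That is 0.445225 m = 44.522 cm.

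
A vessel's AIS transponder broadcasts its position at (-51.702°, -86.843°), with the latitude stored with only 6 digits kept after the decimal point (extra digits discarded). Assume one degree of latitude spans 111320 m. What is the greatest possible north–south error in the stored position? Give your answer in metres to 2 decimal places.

Truncating at 6 decimal places can drop up to a full unit in the last place, so the latitude may be off by as much as 1e-06°.
North–south distance: 1e-06° × 111320 m/° = 0.11132 m.

0.11 metres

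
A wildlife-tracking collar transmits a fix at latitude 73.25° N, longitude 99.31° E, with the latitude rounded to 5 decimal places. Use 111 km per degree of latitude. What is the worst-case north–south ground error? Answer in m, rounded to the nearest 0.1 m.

0.6 m

Rounding to 5 decimal places leaves the latitude within ±5e-06° of the true value.
North–south distance: 5e-06° × 111000 m/° = 0.555 m.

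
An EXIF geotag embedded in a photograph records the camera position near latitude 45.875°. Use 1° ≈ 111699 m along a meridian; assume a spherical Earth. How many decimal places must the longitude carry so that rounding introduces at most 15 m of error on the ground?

At 45.875° one degree of longitude covers 111699 × cos 45.875° ≈ 111699 × 0.6962 ≈ 77767.8 m.
N decimal places → at most half a unit in the last place, 0.5 × 10⁻ᴺ° = 77767.8/2 × 10⁻ᴺ m.
Setting 38883.9 × 10⁻ᴺ ≤ 15 gives 10ᴺ ≥ 2592, i.e. N ≥ 3.41.
So 4 decimal places suffice (3.89 m); 3 would allow up to 38.9 m.

4 decimal places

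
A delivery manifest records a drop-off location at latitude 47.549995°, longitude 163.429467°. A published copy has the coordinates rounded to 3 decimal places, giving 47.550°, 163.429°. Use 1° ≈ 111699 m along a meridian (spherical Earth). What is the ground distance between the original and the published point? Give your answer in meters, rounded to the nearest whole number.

The latitude changed by -0.000005° and the longitude by +0.000467°.
N–S: -0.000005° × 111699 m/° = -0.558495 m.
E–W at 47.55°: 0.000467° × 111699 × cos 47.55° = 0.000467 × 111699 × 0.6749 ≈ 35.2075 m.
Distance: √(0.558495² + 35.2075²) ≈ 35.212 m.

35 meters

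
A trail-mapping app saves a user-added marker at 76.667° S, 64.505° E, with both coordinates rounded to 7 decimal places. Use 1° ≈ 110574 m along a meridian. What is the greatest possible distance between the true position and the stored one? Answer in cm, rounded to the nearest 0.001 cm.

0.567 cm

Rounding to 7 decimal places leaves each coordinate within ±5e-08° of the true value.
Latitude error → 5e-08 × 110574 = 0.0055287 m along the meridian.
E–W at 76.667°: 5e-08° × 110574 × cos 76.667° = 5e-08 × 110574 × 0.2306 ≈ 0.00127497 m.
Worst case both components are at the extreme and orthogonal: √(0.0055287² + 0.00127497²) ≈ 0.00567381 m.
That is 0.00567381 m = 0.56738 cm.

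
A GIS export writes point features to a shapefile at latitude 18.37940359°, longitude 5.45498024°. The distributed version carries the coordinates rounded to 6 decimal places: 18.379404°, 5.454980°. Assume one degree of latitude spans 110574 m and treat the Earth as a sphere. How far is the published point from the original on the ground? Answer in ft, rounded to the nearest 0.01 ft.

0.17 ft

The latitude changed by -0.00000041° and the longitude by +0.00000024°.
North–south shift: -0.00000041 × 110574 = -0.0453353 m.
East–west at this latitude: 0.00000024° × 110574 × cos 18.3794° ≈ 0.00000024 × 104934 = 0.0251841 m.
Combined displacement = (0.0453353² + 0.0251841²)^½ ≈ 0.0518607 m.
In feet: 0.0518607 m ÷ 0.3048 ≈ 0.17015 ft.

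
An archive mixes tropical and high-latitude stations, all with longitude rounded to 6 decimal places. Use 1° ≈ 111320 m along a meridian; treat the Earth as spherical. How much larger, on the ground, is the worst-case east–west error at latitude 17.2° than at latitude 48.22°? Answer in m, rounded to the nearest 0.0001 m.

0.0161 m

Rounding to 6 decimal places leaves the longitude within ±5e-07° of the true value.
Error at 17.2° = 5e-07° × 111320 × cos 17.2° ≈ 0.05566 × 0.9553 = 0.053171 m.
At 48.22°: 5e-07° × 111320 × cos 48.22° = 5e-07 × 111320 × 0.6663 ≈ 0.037085 m.
Difference: 0.053171 − 0.037085 = 0.016086 m.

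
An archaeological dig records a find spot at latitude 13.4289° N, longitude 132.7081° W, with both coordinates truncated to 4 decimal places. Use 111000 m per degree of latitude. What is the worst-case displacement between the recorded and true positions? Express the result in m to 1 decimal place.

Truncating at 4 decimal places can drop up to a full unit in the last place, so each coordinate may be off by as much as 0.0001°.
North–south component: 0.0001° × 111000 = 11.1 m.
Longitude error → 0.0001 × 111000 × cos 13.4289° = 0.0001 × 111000 × 0.9727 ≈ 10.7965 m.
The two errors are perpendicular, so the maximum displacement is √(11.1² + 10.7965²) ≈ 15.4847 m.

15.5 m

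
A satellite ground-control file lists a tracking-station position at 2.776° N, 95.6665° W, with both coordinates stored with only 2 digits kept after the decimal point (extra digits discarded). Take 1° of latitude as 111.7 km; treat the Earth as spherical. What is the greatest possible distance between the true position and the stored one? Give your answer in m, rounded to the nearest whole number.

1579 m

Truncating at 2 decimal places can drop up to a full unit in the last place, so each coordinate may be off by as much as 0.01°.
N–S: 0.01° × 111700 m/° = 1117 m.
E–W at 2.776°: 0.01° × 111700 × cos 2.776° = 0.01 × 111700 × 0.9988 ≈ 1115.69 m.
The two errors are perpendicular, so the maximum displacement is √(1117² + 1115.69²) ≈ 1578.75 m.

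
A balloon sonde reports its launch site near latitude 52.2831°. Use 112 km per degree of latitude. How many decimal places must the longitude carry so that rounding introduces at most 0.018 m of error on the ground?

At 52.2831° one degree of longitude covers 112000 × cos 52.2831° ≈ 112000 × 0.6118 ≈ 68517.2 m.
N decimal places → at most half a unit in the last place, 0.5 × 10⁻ᴺ° = 68517.2/2 × 10⁻ᴺ m.
Need 0.5 × 68517.2 × 10⁻ᴺ ≤ 0.018 → 10⁻ᴺ ≤ 5.254e-07, so N ≥ 6.28.
N = 6 would give 0.0343 m (too coarse); N = 7 gives 0.00343 m ≤ 0.018 m.

7 decimal places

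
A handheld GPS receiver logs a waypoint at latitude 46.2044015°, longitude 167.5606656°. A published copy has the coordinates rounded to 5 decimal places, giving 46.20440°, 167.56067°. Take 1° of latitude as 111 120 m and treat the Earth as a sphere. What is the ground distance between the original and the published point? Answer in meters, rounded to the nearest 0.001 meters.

The latitude changed by +0.0000015° and the longitude by -0.0000044°.
N–S: 0.0000015° × 111120 m/° = 0.16668 m.
E–W at 46.2044°: -0.0000044° × 111120 × cos 46.2044° = -0.0000044 × 111120 × 0.6921 ≈ -0.338381 m.
Distance: √(0.16668² + 0.338381²) ≈ 0.377205 m.

0.377 meters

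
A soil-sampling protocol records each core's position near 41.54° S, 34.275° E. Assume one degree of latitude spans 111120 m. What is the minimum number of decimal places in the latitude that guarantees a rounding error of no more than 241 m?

3

One degree of latitude covers 111120 m.
Rounding to N decimal places gives at most 0.5 × 10⁻ᴺ degrees of error, i.e. 0.5 × 10⁻ᴺ × 111120 m.
Setting 55560 × 10⁻ᴺ ≤ 241 gives 10ᴺ ≥ 230.5, i.e. N ≥ 2.36.
N = 2 would give 556 m (too coarse); N = 3 gives 55.6 m ≤ 241 m.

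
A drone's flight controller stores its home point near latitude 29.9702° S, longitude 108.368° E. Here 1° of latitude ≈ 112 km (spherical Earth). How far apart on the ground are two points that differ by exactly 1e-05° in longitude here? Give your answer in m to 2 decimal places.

0.97 m

At 29.9702° a degree of longitude is 112000 × cos 29.9702° ≈ 97024 m, so 1e-05° corresponds to 0.97024 m.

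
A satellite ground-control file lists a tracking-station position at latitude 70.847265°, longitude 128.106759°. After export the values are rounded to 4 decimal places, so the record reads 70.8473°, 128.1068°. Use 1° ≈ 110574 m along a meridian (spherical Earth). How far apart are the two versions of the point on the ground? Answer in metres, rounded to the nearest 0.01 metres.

The latitude changed by -0.000035° and the longitude by -0.000041°.
North–south shift: -0.000035 × 110574 = -3.87009 m.
E–W at 70.8473°: -0.000041° × 110574 × cos 70.8473° = -0.000041 × 110574 × 0.3281 ≈ -1.48739 m.
Hypotenuse of the two orthogonal shifts: √(3.87009² + 1.48739²) = 4.14607 m.

4.15 metres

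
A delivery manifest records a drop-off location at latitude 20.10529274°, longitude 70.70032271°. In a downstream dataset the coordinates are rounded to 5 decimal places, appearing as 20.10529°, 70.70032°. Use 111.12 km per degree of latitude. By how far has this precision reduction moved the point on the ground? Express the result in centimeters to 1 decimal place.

41.6 centimeters

Δlat = 20.10529274 − 20.10529 = +0.00000274°; Δlon = 70.70032271 − 70.70032 = +0.00000271°.
North–south shift: 0.00000274 × 111120 = 0.304469 m.
E–W at 20.1053°: 0.00000271° × 111120 × cos 20.1053° = 0.00000271 × 111120 × 0.9391 ≈ 0.282785 m.
Hypotenuse of the two orthogonal shifts: √(0.304469² + 0.282785²) = 0.415534 m.
That is 0.415534 m = 41.553 cm.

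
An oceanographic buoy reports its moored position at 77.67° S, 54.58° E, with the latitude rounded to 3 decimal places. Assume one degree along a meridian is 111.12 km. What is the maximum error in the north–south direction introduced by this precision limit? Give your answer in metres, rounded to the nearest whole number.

56 metres

Rounding to 3 decimal places leaves the latitude within ±0.0005° of the true value.
North–south distance: 0.0005° × 111120 m/° = 55.56 m.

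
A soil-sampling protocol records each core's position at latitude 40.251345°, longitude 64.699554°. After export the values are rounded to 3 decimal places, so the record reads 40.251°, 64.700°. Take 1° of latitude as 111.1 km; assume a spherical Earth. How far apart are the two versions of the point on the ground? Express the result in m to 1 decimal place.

53.8 m

The latitude changed by +0.000345° and the longitude by -0.000446°.
North–south shift: 0.000345 × 111100 = 38.3295 m.
E–W at 40.251°: -0.000446° × 111100 × cos 40.251° = -0.000446 × 111100 × 0.7632 ≈ -37.8181 m.
Distance: √(38.3295² + 37.8181²) ≈ 53.8457 m.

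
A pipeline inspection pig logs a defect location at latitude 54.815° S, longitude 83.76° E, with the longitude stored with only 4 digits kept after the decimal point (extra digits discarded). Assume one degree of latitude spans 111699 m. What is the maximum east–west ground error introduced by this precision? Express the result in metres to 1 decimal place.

6.4 metres

Truncating at 4 decimal places can drop up to a full unit in the last place, so the longitude may be off by as much as 0.0001°.
At latitude 54.815° a degree of longitude spans 111699 m × cos 54.815° = 111699 × 0.5762 ≈ 64363 m.
So at most 0.0001° × 64363 ≈ 6.4363 m east–west.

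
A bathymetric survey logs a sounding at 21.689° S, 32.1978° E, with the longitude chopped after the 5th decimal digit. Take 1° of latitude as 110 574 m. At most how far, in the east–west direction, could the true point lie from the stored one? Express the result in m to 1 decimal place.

Truncating at 5 decimal places can drop up to a full unit in the last place, so the longitude may be off by as much as 1e-05°.
One degree of longitude at 21.689° is 110574 × cos 21.689° ≈ 110574 × 0.9292 = 102746 m.
Maximum E–W displacement: 1e-05 × 102746 = 1.02746 m.

1.0 m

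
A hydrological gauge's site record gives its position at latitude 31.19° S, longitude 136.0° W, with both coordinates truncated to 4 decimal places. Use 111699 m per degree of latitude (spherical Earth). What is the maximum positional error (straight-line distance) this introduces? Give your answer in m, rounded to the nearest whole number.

15 m

Truncating at 4 decimal places can drop up to a full unit in the last place, so each coordinate may be off by as much as 0.0001°.
N–S: 0.0001° × 111699 m/° = 11.1699 m.
East–west component at 31.19°: 0.0001° × 111699 × cos 31.19° ≈ 0.0001 × 95553.4 ≈ 9.55534 m.
Worst case both components are at the extreme and orthogonal: √(11.1699² + 9.55534²) ≈ 14.6994 m.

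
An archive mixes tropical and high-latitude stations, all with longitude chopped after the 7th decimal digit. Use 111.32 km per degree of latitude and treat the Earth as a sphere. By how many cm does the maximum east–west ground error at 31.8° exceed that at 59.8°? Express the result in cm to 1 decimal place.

0.4 cm

Truncating at 7 decimal places can drop up to a full unit in the last place, so the longitude may be off by as much as 1e-07°.
At 31.8°: 1e-07° × 111320 × cos 31.8° = 1e-07 × 111320 × 0.8499 ≈ 0.009461 m.
At 59.8°: 1e-07° × 111320 × cos 59.8° = 1e-07 × 111320 × 0.5030 ≈ 0.0055996 m.
So the lower-latitude error exceeds the higher by 0.009461 − 0.0055996 = 0.0038614 m.
That is 0.00386139 m = 0.38614 cm.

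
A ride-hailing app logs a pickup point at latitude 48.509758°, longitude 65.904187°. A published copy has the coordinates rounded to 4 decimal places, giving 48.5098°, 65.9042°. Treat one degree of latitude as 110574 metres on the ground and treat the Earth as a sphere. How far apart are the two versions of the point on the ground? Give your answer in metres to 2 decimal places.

4.74 metres

The latitude changed by -0.000042° and the longitude by -0.000013°.
N–S: -0.000042° × 110574 m/° = -4.64411 m.
E–W at 48.5098°: -0.000013° × 110574 × cos 48.5098° = -0.000013 × 110574 × 0.6625 ≈ -0.952307 m.
Combined displacement = (4.64411² + 0.952307²)^½ ≈ 4.74074 m.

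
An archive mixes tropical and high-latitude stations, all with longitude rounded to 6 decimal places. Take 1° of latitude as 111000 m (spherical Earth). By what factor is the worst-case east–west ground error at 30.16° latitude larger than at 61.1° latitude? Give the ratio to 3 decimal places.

Rounding to 6 decimal places leaves the longitude within ±5e-07° of the true value.
At 30.16°: 5e-07° × 111000 × cos 30.16° = 5e-07 × 111000 × 0.8646 ≈ 0.047987 m.
Error at 61.1° = 5e-07° × 111000 × cos 61.1° ≈ 0.0555 × 0.4833 = 0.026822 m.
The ratio reduces to cos 30.16° / cos 61.1° = 0.8646/0.4833 ≈ 1.7891.

1.789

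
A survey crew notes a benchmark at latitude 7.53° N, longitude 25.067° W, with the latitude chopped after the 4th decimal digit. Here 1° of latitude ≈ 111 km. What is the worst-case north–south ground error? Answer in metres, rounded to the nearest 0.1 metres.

Truncating at 4 decimal places can drop up to a full unit in the last place, so the latitude may be off by as much as 0.0001°.
North–south distance: 0.0001° × 111000 m/° = 11.1 m.

11.1 metres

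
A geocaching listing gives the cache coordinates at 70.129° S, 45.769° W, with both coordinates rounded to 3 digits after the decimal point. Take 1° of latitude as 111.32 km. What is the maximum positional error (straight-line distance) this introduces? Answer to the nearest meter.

Rounding to 3 decimal places leaves each coordinate within ±0.0005° of the true value.
Latitude error → 0.0005 × 111320 = 55.66 m along the meridian.
East–west component at 70.129°: 0.0005° × 111320 × cos 70.129° ≈ 0.0005 × 37838.1 ≈ 18.919 m.
The two errors are perpendicular, so the maximum displacement is √(55.66² + 18.919²) ≈ 58.7875 m.

59 meters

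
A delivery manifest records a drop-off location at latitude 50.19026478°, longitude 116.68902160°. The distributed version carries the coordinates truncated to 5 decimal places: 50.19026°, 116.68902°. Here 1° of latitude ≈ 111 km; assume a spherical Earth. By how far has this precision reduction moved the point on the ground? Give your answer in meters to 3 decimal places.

The latitude changed by +0.00000478° and the longitude by +0.00000160°.
North–south shift: 0.00000478 × 111000 = 0.53058 m.
E–W at 50.1903°: 0.00000160° × 111000 × cos 50.1903° = 0.00000160 × 111000 × 0.6402 ≈ 0.113707 m.
Distance: √(0.53058² + 0.113707²) ≈ 0.542627 m.

0.543 meters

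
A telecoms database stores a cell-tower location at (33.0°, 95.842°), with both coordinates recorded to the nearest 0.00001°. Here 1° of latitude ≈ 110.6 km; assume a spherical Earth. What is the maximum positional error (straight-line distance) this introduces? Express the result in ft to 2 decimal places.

2.37 ft

Rounding to 5 decimal places leaves each coordinate within ±5e-06° of the true value.
N–S: 5e-06° × 110600 m/° = 0.553 m.
Longitude error → 5e-06 × 110600 × cos 33° = 5e-06 × 110600 × 0.8387 ≈ 0.463785 m.
The two errors are perpendicular, so the maximum displacement is √(0.553² + 0.463785²) ≈ 0.721738 m.
In feet: 0.721738 m ÷ 0.3048 ≈ 2.3679 ft.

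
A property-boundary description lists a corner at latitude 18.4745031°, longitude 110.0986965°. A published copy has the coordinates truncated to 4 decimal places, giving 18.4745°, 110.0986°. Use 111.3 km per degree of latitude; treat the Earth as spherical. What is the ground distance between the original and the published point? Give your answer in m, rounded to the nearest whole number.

The latitude changed by +0.0000031° and the longitude by +0.0000965°.
North–south shift: 0.0000031 × 111300 = 0.34503 m.
E–W at 18.4745°: 0.0000965° × 111300 × cos 18.4745° = 0.0000965 × 111300 × 0.9485 ≈ 10.1869 m.
Distance: √(0.34503² + 10.1869²) ≈ 10.1928 m.

10 m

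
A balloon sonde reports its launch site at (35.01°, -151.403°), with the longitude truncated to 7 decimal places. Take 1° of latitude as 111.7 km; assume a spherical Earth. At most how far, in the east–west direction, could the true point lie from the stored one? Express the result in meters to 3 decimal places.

0.009 meters

Truncating at 7 decimal places can drop up to a full unit in the last place, so the longitude may be off by as much as 1e-07°.
One degree of longitude at 35.01° is 111700 × cos 35.01° ≈ 111700 × 0.8191 = 91488.1 m.
Maximum E–W displacement: 1e-07 × 91488.1 = 0.00914881 m.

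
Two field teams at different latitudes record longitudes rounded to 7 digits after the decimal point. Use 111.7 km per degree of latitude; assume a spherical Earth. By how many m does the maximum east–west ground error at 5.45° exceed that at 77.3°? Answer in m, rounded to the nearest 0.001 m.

0.004 m

Rounding to 7 decimal places leaves the longitude within ±5e-08° of the true value.
At 5.45°: 5e-08° × 111700 × cos 5.45° = 5e-08 × 111700 × 0.9955 ≈ 0.0055598 m.
Error at 77.3° = 5e-08° × 111700 × cos 77.3° ≈ 0.005585 × 0.2198 = 0.0012278 m.
Difference: 0.0055598 − 0.0012278 = 0.0043319 m.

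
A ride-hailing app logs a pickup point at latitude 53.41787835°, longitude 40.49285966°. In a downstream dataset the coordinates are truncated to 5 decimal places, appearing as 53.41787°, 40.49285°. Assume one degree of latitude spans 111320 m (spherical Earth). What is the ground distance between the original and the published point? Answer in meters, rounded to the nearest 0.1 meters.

The latitude changed by +0.00000835° and the longitude by +0.00000966°.
N–S: 0.00000835° × 111320 m/° = 0.929522 m.
East–west at this latitude: 0.00000966° × 111320 × cos 53.4179° ≈ 0.00000966 × 66343.9 = 0.640882 m.
Hypotenuse of the two orthogonal shifts: √(0.929522² + 0.640882²) = 1.12904 m.

1.1 meters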